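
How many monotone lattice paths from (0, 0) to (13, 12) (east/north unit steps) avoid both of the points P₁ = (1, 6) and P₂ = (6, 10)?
Number of paths = 4813816

Inclusion–exclusion. Total paths: C(25, 13) = 5200300. Through P₁: C(7, 1)·C(18, 12) = 129948. Through P₂: C(16, 6)·C(9, 7) = 288288. Since P₁ is strictly southwest of P₂, a monotone path through both must visit P₁ then P₂; paths through both = C(7, 1)·C(9, 5)·C(9, 7) = 31752. Avoid both = 5200300 − 129948 − 288288 + 31752 = 4813816.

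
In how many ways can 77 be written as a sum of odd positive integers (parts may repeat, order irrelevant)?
p_odd(77) = 58499

Enumerate partitions using only odd parts via the recurrence o(n, m) = o(n, m−2) + o(n−m, m) over odd m, starting from the largest odd part ≤ n. This gives p_odd(77) = 58499. (Euler's theorem: equals the count of distinct-part partitions.)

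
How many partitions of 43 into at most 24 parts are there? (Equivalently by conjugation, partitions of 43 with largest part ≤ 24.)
p(43, parts ≤ 24) = 61664

Use the recurrence p(n, m) = p(n, m−1) + p(n−m, m): either the largest part is < m (count p(n, m−1)) or the largest part is exactly m (remove one copy of m, count p(n−m, m)). With p(0, ·) = 1 this gives p(43, parts ≤ 24) = 61664. (By conjugating Young diagrams, this also counts partitions of 43 into at most 24 parts.)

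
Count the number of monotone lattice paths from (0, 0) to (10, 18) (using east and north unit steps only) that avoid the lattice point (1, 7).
Number of paths = 11779430

Total paths from (0, 0) to (10, 18): C(28, 10) = 13123110. Paths through (1, 7): (paths (0, 0) → (1, 7)) × (paths (1, 7) → (10, 18)) = C(8, 1) · C(20, 9) = 8 · 167960 = 1343680. Avoidance count = 13123110 − 1343680 = 11779430.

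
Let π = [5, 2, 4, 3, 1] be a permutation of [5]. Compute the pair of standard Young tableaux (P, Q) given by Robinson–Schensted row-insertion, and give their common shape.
P = [1, 3] / [2] / [4] / [5];  Q = [1, 3] / [2] / [4] / [5];  common shape = (2, 1, 1, 1)

Row-insert the values π_1, π_2, … into P one at a time, bumping the leftmost entry strictly greater than the inserted value down to the next row. The recording tableau Q records, in position (i, j), the step at which that cell was added to P.
  Insert 5 (step 1): P = [5];  Q = [1]
  Insert 2 (step 2): P = [2] / [5];  Q = [1] / [2]
  Insert 4 (step 3): P = [2, 4] / [5];  Q = [1, 3] / [2]
  Insert 3 (step 4): P = [2, 3] / [4] / [5];  Q = [1, 3] / [2] / [4]
  Insert 1 (step 5): P = [1, 3] / [2] / [4] / [5];  Q = [1, 3] / [2] / [4] / [5]
Final shape: (2, 1, 1, 1).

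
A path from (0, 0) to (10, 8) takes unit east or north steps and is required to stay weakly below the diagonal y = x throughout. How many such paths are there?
Number of paths = 11934

By the reflection principle (André's argument), the number of monotone paths to (10, 8) with n ≤ m that never go above y = x is C(18, 10) − C(18, 11) = 43758 − 31824 = 11934.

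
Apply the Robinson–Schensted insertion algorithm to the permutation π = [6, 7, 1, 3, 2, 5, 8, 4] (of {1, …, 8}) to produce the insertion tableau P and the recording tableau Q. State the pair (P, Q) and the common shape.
P = [1, 2, 4, 8] / [3, 5] / [6, 7];  Q = [1, 2, 6, 7] / [3, 4] / [5, 8];  common shape = (4, 2, 2)

Row-insert the values π_1, π_2, … into P one at a time, bumping the leftmost entry strictly greater than the inserted value down to the next row. The recording tableau Q records, in position (i, j), the step at which that cell was added to P.
  Insert 6 (step 1): P = [6];  Q = [1]
  Insert 7 (step 2): P = [6, 7];  Q = [1, 2]
  Insert 1 (step 3): P = [1, 7] / [6];  Q = [1, 2] / [3]
  Insert 3 (step 4): P = [1, 3] / [6, 7];  Q = [1, 2] / [3, 4]
  Insert 2 (step 5): P = [1, 2] / [3, 7] / [6];  Q = [1, 2] / [3, 4] / [5]
  Insert 5 (step 6): P = [1, 2, 5] / [3, 7] / [6];  Q = [1, 2, 6] / [3, 4] / [5]
  Insert 8 (step 7): P = [1, 2, 5, 8] / [3, 7] / [6];  Q = [1, 2, 6, 7] / [3, 4] / [5]
  Insert 4 (step 8): P = [1, 2, 4, 8] / [3, 5] / [6, 7];  Q = [1, 2, 6, 7] / [3, 4] / [5, 8]
Final shape: (4, 2, 2).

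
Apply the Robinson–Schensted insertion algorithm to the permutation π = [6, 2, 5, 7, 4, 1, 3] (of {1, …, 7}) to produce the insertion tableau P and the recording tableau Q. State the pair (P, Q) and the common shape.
P = [1, 3, 7] / [2, 4] / [5] / [6];  Q = [1, 3, 4] / [2, 7] / [5] / [6];  common shape = (3, 2, 1, 1)

Row-insert the values π_1, π_2, … into P one at a time, bumping the leftmost entry strictly greater than the inserted value down to the next row. The recording tableau Q records, in position (i, j), the step at which that cell was added to P.
  Insert 6 (step 1): P = [6];  Q = [1]
  Insert 2 (step 2): P = [2] / [6];  Q = [1] / [2]
  Insert 5 (step 3): P = [2, 5] / [6];  Q = [1, 3] / [2]
  Insert 7 (step 4): P = [2, 5, 7] / [6];  Q = [1, 3, 4] / [2]
  Insert 4 (step 5): P = [2, 4, 7] / [5] / [6];  Q = [1, 3, 4] / [2] / [5]
  Insert 1 (step 6): P = [1, 4, 7] / [2] / [5] / [6];  Q = [1, 3, 4] / [2] / [5] / [6]
  Insert 3 (step 7): P = [1, 3, 7] / [2, 4] / [5] / [6];  Q = [1, 3, 4] / [2, 7] / [5] / [6]
Final shape: (3, 2, 1, 1).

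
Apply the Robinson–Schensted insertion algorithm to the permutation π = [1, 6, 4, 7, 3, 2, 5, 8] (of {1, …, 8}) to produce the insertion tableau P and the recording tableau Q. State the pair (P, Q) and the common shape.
P = [1, 2, 5, 8] / [3, 7] / [4] / [6];  Q = [1, 2, 4, 8] / [3, 7] / [5] / [6];  common shape = (4, 2, 1, 1)

Row-insert the values π_1, π_2, … into P one at a time, bumping the leftmost entry strictly greater than the inserted value down to the next row. The recording tableau Q records, in position (i, j), the step at which that cell was added to P.
  Insert 1 (step 1): P = [1];  Q = [1]
  Insert 6 (step 2): P = [1, 6];  Q = [1, 2]
  Insert 4 (step 3): P = [1, 4] / [6];  Q = [1, 2] / [3]
  Insert 7 (step 4): P = [1, 4, 7] / [6];  Q = [1, 2, 4] / [3]
  Insert 3 (step 5): P = [1, 3, 7] / [4] / [6];  Q = [1, 2, 4] / [3] / [5]
  Insert 2 (step 6): P = [1, 2, 7] / [3] / [4] / [6];  Q = [1, 2, 4] / [3] / [5] / [6]
  Insert 5 (step 7): P = [1, 2, 5] / [3, 7] / [4] / [6];  Q = [1, 2, 4] / [3, 7] / [5] / [6]
  Insert 8 (step 8): P = [1, 2, 5, 8] / [3, 7] / [4] / [6];  Q = [1, 2, 4, 8] / [3, 7] / [5] / [6]
Final shape: (4, 2, 1, 1).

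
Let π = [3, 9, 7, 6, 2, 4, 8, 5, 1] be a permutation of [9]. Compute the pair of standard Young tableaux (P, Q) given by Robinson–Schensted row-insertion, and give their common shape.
P = [1, 4, 5] / [2, 6, 8] / [3] / [7] / [9];  Q = [1, 2, 7] / [3, 6, 8] / [4] / [5] / [9];  common shape = (3, 3, 1, 1, 1)

Row-insert the values π_1, π_2, … into P one at a time, bumping the leftmost entry strictly greater than the inserted value down to the next row. The recording tableau Q records, in position (i, j), the step at which that cell was added to P.
  Insert 3 (step 1): P = [3];  Q = [1]
  Insert 9 (step 2): P = [3, 9];  Q = [1, 2]
  Insert 7 (step 3): P = [3, 7] / [9];  Q = [1, 2] / [3]
  Insert 6 (step 4): P = [3, 6] / [7] / [9];  Q = [1, 2] / [3] / [4]
  Insert 2 (step 5): P = [2, 6] / [3] / [7] / [9];  Q = [1, 2] / [3] / [4] / [5]
  Insert 4 (step 6): P = [2, 4] / [3, 6] / [7] / [9];  Q = [1, 2] / [3, 6] / [4] / [5]
  Insert 8 (step 7): P = [2, 4, 8] / [3, 6] / [7] / [9];  Q = [1, 2, 7] / [3, 6] / [4] / [5]
  Insert 5 (step 8): P = [2, 4, 5] / [3, 6, 8] / [7] / [9];  Q = [1, 2, 7] / [3, 6, 8] / [4] / [5]
  Insert 1 (step 9): P = [1, 4, 5] / [2, 6, 8] / [3] / [7] / [9];  Q = [1, 2, 7] / [3, 6, 8] / [4] / [5] / [9]
Final shape: (3, 3, 1, 1, 1).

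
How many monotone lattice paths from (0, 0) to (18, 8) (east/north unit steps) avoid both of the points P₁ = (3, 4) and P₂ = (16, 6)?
Number of paths = 1000987

Inclusion–exclusion. Total paths: C(26, 18) = 1562275. Through P₁: C(7, 3)·C(19, 15) = 135660. Through P₂: C(22, 16)·C(4, 2) = 447678. Since P₁ is strictly southwest of P₂, a monotone path through both must visit P₁ then P₂; paths through both = C(7, 3)·C(15, 13)·C(4, 2) = 22050. Avoid both = 1562275 − 135660 − 447678 + 22050 = 1000987.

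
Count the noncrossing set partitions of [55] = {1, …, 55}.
C_55 = 1759414616608818870992479875972

These noncrossing partitions are counted by the Catalan number C_n = (1/(n + 1)) · C(2n, n). For n = 55: C_55 = (1/56) · C(110, 55) = 98527218530093856775578873054432/56 = 1759414616608818870992479875972.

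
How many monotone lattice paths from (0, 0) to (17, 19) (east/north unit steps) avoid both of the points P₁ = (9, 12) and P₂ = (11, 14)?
Number of paths = 5461512210

Inclusion–exclusion. Total paths: C(36, 17) = 8597496600. Through P₁: C(21, 9)·C(15, 8) = 1891439550. Through P₂: C(25, 11)·C(11, 6) = 2059318800. Since P₁ is strictly southwest of P₂, a monotone path through both must visit P₁ then P₂; paths through both = C(21, 9)·C(4, 2)·C(11, 6) = 814773960. Avoid both = 8597496600 − 1891439550 − 2059318800 + 814773960 = 5461512210.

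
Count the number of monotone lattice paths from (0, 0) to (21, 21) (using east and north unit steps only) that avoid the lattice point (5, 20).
Number of paths = 538256971230

Total paths from (0, 0) to (21, 21): C(42, 21) = 538257874440. Paths through (5, 20): (paths (0, 0) → (5, 20)) × (paths (5, 20) → (21, 21)) = C(25, 5) · C(17, 16) = 53130 · 17 = 903210. Avoidance count = 538257874440 − 903210 = 538256971230.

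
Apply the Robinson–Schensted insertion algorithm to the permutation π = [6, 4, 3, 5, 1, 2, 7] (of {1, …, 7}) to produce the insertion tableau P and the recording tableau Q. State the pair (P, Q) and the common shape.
P = [1, 2, 7] / [3, 5] / [4] / [6];  Q = [1, 4, 7] / [2, 6] / [3] / [5];  common shape = (3, 2, 1, 1)

Row-insert the values π_1, π_2, … into P one at a time, bumping the leftmost entry strictly greater than the inserted value down to the next row. The recording tableau Q records, in position (i, j), the step at which that cell was added to P.
  Insert 6 (step 1): P = [6];  Q = [1]
  Insert 4 (step 2): P = [4] / [6];  Q = [1] / [2]
  Insert 3 (step 3): P = [3] / [4] / [6];  Q = [1] / [2] / [3]
  Insert 5 (step 4): P = [3, 5] / [4] / [6];  Q = [1, 4] / [2] / [3]
  Insert 1 (step 5): P = [1, 5] / [3] / [4] / [6];  Q = [1, 4] / [2] / [3] / [5]
  Insert 2 (step 6): P = [1, 2] / [3, 5] / [4] / [6];  Q = [1, 4] / [2, 6] / [3] / [5]
  Insert 7 (step 7): P = [1, 2, 7] / [3, 5] / [4] / [6];  Q = [1, 4, 7] / [2, 6] / [3] / [5]
Final shape: (3, 2, 1, 1).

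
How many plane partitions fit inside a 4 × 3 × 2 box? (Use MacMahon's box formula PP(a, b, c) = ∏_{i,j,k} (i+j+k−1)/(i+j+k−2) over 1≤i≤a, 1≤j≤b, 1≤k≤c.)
PP(4, 3, 2) = 490

Evaluate the triple product over i = 1..4, j = 1..3, k = 1..2. The factors are (2/1) · (3/2) · (3/2) · (4/3) · (4/3) · (5/4) · (3/2) · (4/3) · … (24 factors total). The numerators and denominators telescope so the product is an integer; carrying out the multiplication exactly gives PP(4, 3, 2) = 490.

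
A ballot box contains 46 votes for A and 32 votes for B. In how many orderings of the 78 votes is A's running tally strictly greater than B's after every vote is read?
Strict-lead orderings = 1403791593450259822270

Total orderings of the 78 votes with 46 for A: C(78, 46) = 7821124592080019009790. By the Bertrand ballot formula (Cycle Lemma / reflection principle), the number of orderings in which A is strictly ahead of B throughout is (p − q)/(p + q) · C(p + q, p) = (46 − 32)/(46 + 32) · 7821124592080019009790 = 1403791593450259822270.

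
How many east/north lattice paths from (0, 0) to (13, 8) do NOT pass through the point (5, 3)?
Number of paths = 131418

Total paths from (0, 0) to (13, 8): C(21, 13) = 203490. Paths through (5, 3): (paths (0, 0) → (5, 3)) × (paths (5, 3) → (13, 8)) = C(8, 5) · C(13, 8) = 56 · 1287 = 72072. Avoidance count = 203490 − 72072 = 131418.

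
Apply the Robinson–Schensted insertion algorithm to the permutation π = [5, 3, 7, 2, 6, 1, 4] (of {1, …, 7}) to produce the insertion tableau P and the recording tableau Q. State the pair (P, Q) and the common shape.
P = [1, 4] / [2, 6] / [3, 7] / [5];  Q = [1, 3] / [2, 5] / [4, 7] / [6];  common shape = (2, 2, 2, 1)

Row-insert the values π_1, π_2, … into P one at a time, bumping the leftmost entry strictly greater than the inserted value down to the next row. The recording tableau Q records, in position (i, j), the step at which that cell was added to P.
  Insert 5 (step 1): P = [5];  Q = [1]
  Insert 3 (step 2): P = [3] / [5];  Q = [1] / [2]
  Insert 7 (step 3): P = [3, 7] / [5];  Q = [1, 3] / [2]
  Insert 2 (step 4): P = [2, 7] / [3] / [5];  Q = [1, 3] / [2] / [4]
  Insert 6 (step 5): P = [2, 6] / [3, 7] / [5];  Q = [1, 3] / [2, 5] / [4]
  Insert 1 (step 6): P = [1, 6] / [2, 7] / [3] / [5];  Q = [1, 3] / [2, 5] / [4] / [6]
  Insert 4 (step 7): P = [1, 4] / [2, 6] / [3, 7] / [5];  Q = [1, 3] / [2, 5] / [4, 7] / [6]
Final shape: (2, 2, 2, 1).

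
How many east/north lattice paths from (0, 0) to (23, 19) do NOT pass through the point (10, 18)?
Number of paths = 446591587260

Total paths from (0, 0) to (23, 19): C(42, 23) = 446775310800. Paths through (10, 18): (paths (0, 0) → (10, 18)) × (paths (10, 18) → (23, 19)) = C(28, 10) · C(14, 13) = 13123110 · 14 = 183723540. Avoidance count = 446775310800 − 183723540 = 446591587260.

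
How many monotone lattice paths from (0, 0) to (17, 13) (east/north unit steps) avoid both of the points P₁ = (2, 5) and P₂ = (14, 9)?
Number of paths = 82199306

Inclusion–exclusion. Total paths: C(30, 17) = 119759850. Through P₁: C(7, 2)·C(23, 15) = 10296594. Through P₂: C(23, 14)·C(7, 3) = 28601650. Since P₁ is strictly southwest of P₂, a monotone path through both must visit P₁ then P₂; paths through both = C(7, 2)·C(16, 12)·C(7, 3) = 1337700. Avoid both = 119759850 − 10296594 − 28601650 + 1337700 = 82199306.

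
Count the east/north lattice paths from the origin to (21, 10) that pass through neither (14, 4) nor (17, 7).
Number of paths = 29129565

Inclusion–exclusion. Total paths: C(31, 21) = 44352165. Through P₁: C(18, 14)·C(13, 7) = 5250960. Through P₂: C(24, 17)·C(7, 4) = 12113640. Since P₁ is strictly southwest of P₂, a monotone path through both must visit P₁ then P₂; paths through both = C(18, 14)·C(6, 3)·C(7, 4) = 2142000. Avoid both = 44352165 − 5250960 − 12113640 + 2142000 = 29129565.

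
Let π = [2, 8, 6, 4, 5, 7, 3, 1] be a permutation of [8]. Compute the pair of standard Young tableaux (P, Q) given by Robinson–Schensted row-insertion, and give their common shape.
P = [1, 3, 5, 7] / [2] / [4] / [6] / [8];  Q = [1, 2, 5, 6] / [3] / [4] / [7] / [8];  common shape = (4, 1, 1, 1, 1)

Row-insert the values π_1, π_2, … into P one at a time, bumping the leftmost entry strictly greater than the inserted value down to the next row. The recording tableau Q records, in position (i, j), the step at which that cell was added to P.
  Insert 2 (step 1): P = [2];  Q = [1]
  Insert 8 (step 2): P = [2, 8];  Q = [1, 2]
  Insert 6 (step 3): P = [2, 6] / [8];  Q = [1, 2] / [3]
  Insert 4 (step 4): P = [2, 4] / [6] / [8];  Q = [1, 2] / [3] / [4]
  Insert 5 (step 5): P = [2, 4, 5] / [6] / [8];  Q = [1, 2, 5] / [3] / [4]
  Insert 7 (step 6): P = [2, 4, 5, 7] / [6] / [8];  Q = [1, 2, 5, 6] / [3] / [4]
  Insert 3 (step 7): P = [2, 3, 5, 7] / [4] / [6] / [8];  Q = [1, 2, 5, 6] / [3] / [4] / [7]
  Insert 1 (step 8): P = [1, 3, 5, 7] / [2] / [4] / [6] / [8];  Q = [1, 2, 5, 6] / [3] / [4] / [7] / [8]
Final shape: (4, 1, 1, 1, 1).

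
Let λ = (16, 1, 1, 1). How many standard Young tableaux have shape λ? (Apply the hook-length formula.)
# SYT of shape (16, 1, 1, 1) = 816

Hook-length formula: f^λ = n! / Π hook(c), product over all cells c of the Young diagram. For λ = (16, 1, 1, 1), n = 19 boxes. Hook lengths by row (left-to-right, top-to-bottom): [19, 15, 14, 13, 12, 11, 10, 9, 8, 7, 6, 5, 4, 3, 2, 1]; [3]; [2]; [1]. Product of hooks = 149074877952000. So f^λ = 19! / 149074877952000 = 121645100408832000 / 149074877952000 = 816.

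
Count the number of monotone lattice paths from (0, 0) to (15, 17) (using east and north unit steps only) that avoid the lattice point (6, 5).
Number of paths = 429927060

Total paths from (0, 0) to (15, 17): C(32, 15) = 565722720. Paths through (6, 5): (paths (0, 0) → (6, 5)) × (paths (6, 5) → (15, 17)) = C(11, 6) · C(21, 9) = 462 · 293930 = 135795660. Avoidance count = 565722720 − 135795660 = 429927060.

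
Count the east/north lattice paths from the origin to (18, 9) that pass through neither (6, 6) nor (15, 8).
Number of paths = 2508429

Inclusion–exclusion. Total paths: C(27, 18) = 4686825. Through P₁: C(12, 6)·C(15, 12) = 420420. Through P₂: C(23, 15)·C(4, 3) = 1961256. Since P₁ is strictly southwest of P₂, a monotone path through both must visit P₁ then P₂; paths through both = C(12, 6)·C(11, 9)·C(4, 3) = 203280. Avoid both = 4686825 − 420420 − 1961256 + 203280 = 2508429.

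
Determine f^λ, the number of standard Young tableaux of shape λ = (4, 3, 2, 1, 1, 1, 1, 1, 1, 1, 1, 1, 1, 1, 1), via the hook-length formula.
# SYT of shape (4, 3, 2, 1, 1, 1, 1, 1, 1, 1, 1, 1, 1, 1, 1) = 587860

Hook-length formula: f^λ = n! / Π hook(c), product over all cells c of the Young diagram. For λ = (4, 3, 2, 1, 1, 1, 1, 1, 1, 1, 1, 1, 1, 1, 1), n = 21 boxes. Hook lengths by row (left-to-right, top-to-bottom): [18, 5, 3, 1]; [16, 3, 1]; [14, 1]; [12]; [11]; [10]; [9]; [8]; [7]; [6]; [5]; [4]; [3]; [2]; [1]. Product of hooks = 86910050304000. So f^λ = 21! / 86910050304000 = 51090942171709440000 / 86910050304000 = 587860.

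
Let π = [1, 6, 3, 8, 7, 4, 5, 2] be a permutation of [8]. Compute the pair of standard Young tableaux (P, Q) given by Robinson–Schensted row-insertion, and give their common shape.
P = [1, 2, 4, 5] / [3, 7] / [6] / [8];  Q = [1, 2, 4, 7] / [3, 5] / [6] / [8];  common shape = (4, 2, 1, 1)

Row-insert the values π_1, π_2, … into P one at a time, bumping the leftmost entry strictly greater than the inserted value down to the next row. The recording tableau Q records, in position (i, j), the step at which that cell was added to P.
  Insert 1 (step 1): P = [1];  Q = [1]
  Insert 6 (step 2): P = [1, 6];  Q = [1, 2]
  Insert 3 (step 3): P = [1, 3] / [6];  Q = [1, 2] / [3]
  Insert 8 (step 4): P = [1, 3, 8] / [6];  Q = [1, 2, 4] / [3]
  Insert 7 (step 5): P = [1, 3, 7] / [6, 8];  Q = [1, 2, 4] / [3, 5]
  Insert 4 (step 6): P = [1, 3, 4] / [6, 7] / [8];  Q = [1, 2, 4] / [3, 5] / [6]
  Insert 5 (step 7): P = [1, 3, 4, 5] / [6, 7] / [8];  Q = [1, 2, 4, 7] / [3, 5] / [6]
  Insert 2 (step 8): P = [1, 2, 4, 5] / [3, 7] / [6] / [8];  Q = [1, 2, 4, 7] / [3, 5] / [6] / [8]
Final shape: (4, 2, 1, 1).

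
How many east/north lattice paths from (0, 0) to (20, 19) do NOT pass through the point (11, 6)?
Number of paths = 62767194490

Total paths from (0, 0) to (20, 19): C(39, 20) = 68923264410. Paths through (11, 6): (paths (0, 0) → (11, 6)) × (paths (11, 6) → (20, 19)) = C(17, 11) · C(22, 9) = 12376 · 497420 = 6156069920. Avoidance count = 68923264410 − 6156069920 = 62767194490.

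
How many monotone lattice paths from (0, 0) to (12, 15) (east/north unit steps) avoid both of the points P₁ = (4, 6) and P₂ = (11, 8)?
Number of paths = 11734584

Inclusion–exclusion. Total paths: C(27, 12) = 17383860. Through P₁: C(10, 4)·C(17, 8) = 5105100. Through P₂: C(19, 11)·C(8, 1) = 604656. Since P₁ is strictly southwest of P₂, a monotone path through both must visit P₁ then P₂; paths through both = C(10, 4)·C(9, 7)·C(8, 1) = 60480. Avoid both = 17383860 − 5105100 − 604656 + 60480 = 11734584.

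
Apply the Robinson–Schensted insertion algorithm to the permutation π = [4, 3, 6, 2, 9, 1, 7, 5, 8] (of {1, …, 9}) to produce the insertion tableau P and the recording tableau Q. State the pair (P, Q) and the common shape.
P = [1, 5, 7, 8] / [2, 6] / [3, 9] / [4];  Q = [1, 3, 5, 9] / [2, 7] / [4, 8] / [6];  common shape = (4, 2, 2, 1)

Row-insert the values π_1, π_2, … into P one at a time, bumping the leftmost entry strictly greater than the inserted value down to the next row. The recording tableau Q records, in position (i, j), the step at which that cell was added to P.
  Insert 4 (step 1): P = [4];  Q = [1]
  Insert 3 (step 2): P = [3] / [4];  Q = [1] / [2]
  Insert 6 (step 3): P = [3, 6] / [4];  Q = [1, 3] / [2]
  Insert 2 (step 4): P = [2, 6] / [3] / [4];  Q = [1, 3] / [2] / [4]
  Insert 9 (step 5): P = [2, 6, 9] / [3] / [4];  Q = [1, 3, 5] / [2] / [4]
  Insert 1 (step 6): P = [1, 6, 9] / [2] / [3] / [4];  Q = [1, 3, 5] / [2] / [4] / [6]
  Insert 7 (step 7): P = [1, 6, 7] / [2, 9] / [3] / [4];  Q = [1, 3, 5] / [2, 7] / [4] / [6]
  Insert 5 (step 8): P = [1, 5, 7] / [2, 6] / [3, 9] / [4];  Q = [1, 3, 5] / [2, 7] / [4, 8] / [6]
  Insert 8 (step 9): P = [1, 5, 7, 8] / [2, 6] / [3, 9] / [4];  Q = [1, 3, 5, 9] / [2, 7] / [4, 8] / [6]
Final shape: (4, 2, 2, 1).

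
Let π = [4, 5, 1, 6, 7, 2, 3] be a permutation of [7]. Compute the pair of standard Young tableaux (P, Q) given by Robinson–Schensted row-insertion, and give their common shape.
P = [1, 2, 3, 7] / [4, 5, 6];  Q = [1, 2, 4, 5] / [3, 6, 7];  common shape = (4, 3)

Row-insert the values π_1, π_2, … into P one at a time, bumping the leftmost entry strictly greater than the inserted value down to the next row. The recording tableau Q records, in position (i, j), the step at which that cell was added to P.
  Insert 4 (step 1): P = [4];  Q = [1]
  Insert 5 (step 2): P = [4, 5];  Q = [1, 2]
  Insert 1 (step 3): P = [1, 5] / [4];  Q = [1, 2] / [3]
  Insert 6 (step 4): P = [1, 5, 6] / [4];  Q = [1, 2, 4] / [3]
  Insert 7 (step 5): P = [1, 5, 6, 7] / [4];  Q = [1, 2, 4, 5] / [3]
  Insert 2 (step 6): P = [1, 2, 6, 7] / [4, 5];  Q = [1, 2, 4, 5] / [3, 6]
  Insert 3 (step 7): P = [1, 2, 3, 7] / [4, 5, 6];  Q = [1, 2, 4, 5] / [3, 6, 7]
Final shape: (4, 3).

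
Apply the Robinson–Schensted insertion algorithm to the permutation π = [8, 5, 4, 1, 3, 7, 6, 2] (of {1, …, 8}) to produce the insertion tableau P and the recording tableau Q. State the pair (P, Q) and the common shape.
P = [1, 2, 6] / [3, 7] / [4] / [5] / [8];  Q = [1, 5, 6] / [2, 7] / [3] / [4] / [8];  common shape = (3, 2, 1, 1, 1)

Row-insert the values π_1, π_2, … into P one at a time, bumping the leftmost entry strictly greater than the inserted value down to the next row. The recording tableau Q records, in position (i, j), the step at which that cell was added to P.
  Insert 8 (step 1): P = [8];  Q = [1]
  Insert 5 (step 2): P = [5] / [8];  Q = [1] / [2]
  Insert 4 (step 3): P = [4] / [5] / [8];  Q = [1] / [2] / [3]
  Insert 1 (step 4): P = [1] / [4] / [5] / [8];  Q = [1] / [2] / [3] / [4]
  Insert 3 (step 5): P = [1, 3] / [4] / [5] / [8];  Q = [1, 5] / [2] / [3] / [4]
  Insert 7 (step 6): P = [1, 3, 7] / [4] / [5] / [8];  Q = [1, 5, 6] / [2] / [3] / [4]
  Insert 6 (step 7): P = [1, 3, 6] / [4, 7] / [5] / [8];  Q = [1, 5, 6] / [2, 7] / [3] / [4]
  Insert 2 (step 8): P = [1, 2, 6] / [3, 7] / [4] / [5] / [8];  Q = [1, 5, 6] / [2, 7] / [3] / [4] / [8]
Final shape: (3, 2, 1, 1, 1).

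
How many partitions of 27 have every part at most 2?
p(27, parts ≤ 2) = 14

Use the recurrence p(n, m) = p(n, m−1) + p(n−m, m): either the largest part is < m (count p(n, m−1)) or the largest part is exactly m (remove one copy of m, count p(n−m, m)). With p(0, ·) = 1 this gives p(27, parts ≤ 2) = 14. (By conjugating Young diagrams, this also counts partitions of 27 into at most 2 parts.)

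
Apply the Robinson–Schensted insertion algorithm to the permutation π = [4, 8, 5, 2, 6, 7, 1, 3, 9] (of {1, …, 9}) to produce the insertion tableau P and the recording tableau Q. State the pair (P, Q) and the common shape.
P = [1, 3, 6, 7, 9] / [2, 5] / [4] / [8];  Q = [1, 2, 5, 6, 9] / [3, 8] / [4] / [7];  common shape = (5, 2, 1, 1)

Row-insert the values π_1, π_2, … into P one at a time, bumping the leftmost entry strictly greater than the inserted value down to the next row. The recording tableau Q records, in position (i, j), the step at which that cell was added to P.
  Insert 4 (step 1): P = [4];  Q = [1]
  Insert 8 (step 2): P = [4, 8];  Q = [1, 2]
  Insert 5 (step 3): P = [4, 5] / [8];  Q = [1, 2] / [3]
  Insert 2 (step 4): P = [2, 5] / [4] / [8];  Q = [1, 2] / [3] / [4]
  Insert 6 (step 5): P = [2, 5, 6] / [4] / [8];  Q = [1, 2, 5] / [3] / [4]
  Insert 7 (step 6): P = [2, 5, 6, 7] / [4] / [8];  Q = [1, 2, 5, 6] / [3] / [4]
  Insert 1 (step 7): P = [1, 5, 6, 7] / [2] / [4] / [8];  Q = [1, 2, 5, 6] / [3] / [4] / [7]
  Insert 3 (step 8): P = [1, 3, 6, 7] / [2, 5] / [4] / [8];  Q = [1, 2, 5, 6] / [3, 8] / [4] / [7]
  Insert 9 (step 9): P = [1, 3, 6, 7, 9] / [2, 5] / [4] / [8];  Q = [1, 2, 5, 6, 9] / [3, 8] / [4] / [7]
Final shape: (5, 2, 1, 1).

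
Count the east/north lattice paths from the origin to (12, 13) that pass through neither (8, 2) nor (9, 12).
Number of paths = 3965135

Inclusion–exclusion. Total paths: C(25, 12) = 5200300. Through P₁: C(10, 8)·C(15, 4) = 61425. Through P₂: C(21, 9)·C(4, 3) = 1175720. Since P₁ is strictly southwest of P₂, a monotone path through both must visit P₁ then P₂; paths through both = C(10, 8)·C(11, 1)·C(4, 3) = 1980. Avoid both = 5200300 − 61425 − 1175720 + 1980 = 3965135.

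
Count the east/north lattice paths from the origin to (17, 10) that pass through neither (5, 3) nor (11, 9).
Number of paths = 4801045

Inclusion–exclusion. Total paths: C(27, 17) = 8436285. Through P₁: C(8, 5)·C(19, 12) = 2821728. Through P₂: C(20, 11)·C(7, 6) = 1175720. Since P₁ is strictly southwest of P₂, a monotone path through both must visit P₁ then P₂; paths through both = C(8, 5)·C(12, 6)·C(7, 6) = 362208. Avoid both = 8436285 − 2821728 − 1175720 + 362208 = 4801045.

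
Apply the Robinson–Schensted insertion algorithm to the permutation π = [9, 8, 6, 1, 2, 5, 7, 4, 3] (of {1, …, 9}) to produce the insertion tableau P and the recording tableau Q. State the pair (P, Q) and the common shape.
P = [1, 2, 3, 7] / [4] / [5] / [6] / [8] / [9];  Q = [1, 5, 6, 7] / [2] / [3] / [4] / [8] / [9];  common shape = (4, 1, 1, 1, 1, 1)

Row-insert the values π_1, π_2, … into P one at a time, bumping the leftmost entry strictly greater than the inserted value down to the next row. The recording tableau Q records, in position (i, j), the step at which that cell was added to P.
  Insert 9 (step 1): P = [9];  Q = [1]
  Insert 8 (step 2): P = [8] / [9];  Q = [1] / [2]
  Insert 6 (step 3): P = [6] / [8] / [9];  Q = [1] / [2] / [3]
  Insert 1 (step 4): P = [1] / [6] / [8] / [9];  Q = [1] / [2] / [3] / [4]
  Insert 2 (step 5): P = [1, 2] / [6] / [8] / [9];  Q = [1, 5] / [2] / [3] / [4]
  Insert 5 (step 6): P = [1, 2, 5] / [6] / [8] / [9];  Q = [1, 5, 6] / [2] / [3] / [4]
  Insert 7 (step 7): P = [1, 2, 5, 7] / [6] / [8] / [9];  Q = [1, 5, 6, 7] / [2] / [3] / [4]
  Insert 4 (step 8): P = [1, 2, 4, 7] / [5] / [6] / [8] / [9];  Q = [1, 5, 6, 7] / [2] / [3] / [4] / [8]
  Insert 3 (step 9): P = [1, 2, 3, 7] / [4] / [5] / [6] / [8] / [9];  Q = [1, 5, 6, 7] / [2] / [3] / [4] / [8] / [9]
Final shape: (4, 1, 1, 1, 1, 1).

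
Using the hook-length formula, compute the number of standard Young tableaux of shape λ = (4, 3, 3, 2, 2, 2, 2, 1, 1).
# SYT of shape (4, 3, 3, 2, 2, 2, 2, 1, 1) = 18475600

Hook-length formula: f^λ = n! / Π hook(c), product over all cells c of the Young diagram. For λ = (4, 3, 3, 2, 2, 2, 2, 1, 1), n = 20 boxes. Hook lengths by row (left-to-right, top-to-bottom): [12, 9, 4, 1]; [10, 7, 2]; [9, 6, 1]; [7, 4]; [6, 3]; [5, 2]; [4, 1]; [2]; [1]. Product of hooks = 131681894400. So f^λ = 20! / 131681894400 = 2432902008176640000 / 131681894400 = 18475600.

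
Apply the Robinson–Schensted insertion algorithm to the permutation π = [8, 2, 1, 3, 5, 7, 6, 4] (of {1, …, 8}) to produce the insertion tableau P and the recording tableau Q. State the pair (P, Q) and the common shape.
P = [1, 3, 4, 6] / [2, 5] / [7] / [8];  Q = [1, 4, 5, 6] / [2, 7] / [3] / [8];  common shape = (4, 2, 1, 1)

Row-insert the values π_1, π_2, … into P one at a time, bumping the leftmost entry strictly greater than the inserted value down to the next row. The recording tableau Q records, in position (i, j), the step at which that cell was added to P.
  Insert 8 (step 1): P = [8];  Q = [1]
  Insert 2 (step 2): P = [2] / [8];  Q = [1] / [2]
  Insert 1 (step 3): P = [1] / [2] / [8];  Q = [1] / [2] / [3]
  Insert 3 (step 4): P = [1, 3] / [2] / [8];  Q = [1, 4] / [2] / [3]
  Insert 5 (step 5): P = [1, 3, 5] / [2] / [8];  Q = [1, 4, 5] / [2] / [3]
  Insert 7 (step 6): P = [1, 3, 5, 7] / [2] / [8];  Q = [1, 4, 5, 6] / [2] / [3]
  Insert 6 (step 7): P = [1, 3, 5, 6] / [2, 7] / [8];  Q = [1, 4, 5, 6] / [2, 7] / [3]
  Insert 4 (step 8): P = [1, 3, 4, 6] / [2, 5] / [7] / [8];  Q = [1, 4, 5, 6] / [2, 7] / [3] / [8]
Final shape: (4, 2, 1, 1).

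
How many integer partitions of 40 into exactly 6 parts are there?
p(40, 6 parts) = 1945

Partitions of n into exactly k parts are in bijection with partitions of n − k into at most k parts (subtract 1 from each part). So p(40, exactly 6) = p(34, parts ≤ 6). Computing via the recurrence p(m, j) = p(m, j−1) + p(m−j, j) gives 1945.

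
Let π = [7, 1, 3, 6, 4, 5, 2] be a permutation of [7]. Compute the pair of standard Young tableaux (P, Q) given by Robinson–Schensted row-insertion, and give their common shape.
P = [1, 2, 4, 5] / [3] / [6] / [7];  Q = [1, 3, 4, 6] / [2] / [5] / [7];  common shape = (4, 1, 1, 1)

Row-insert the values π_1, π_2, … into P one at a time, bumping the leftmost entry strictly greater than the inserted value down to the next row. The recording tableau Q records, in position (i, j), the step at which that cell was added to P.
  Insert 7 (step 1): P = [7];  Q = [1]
  Insert 1 (step 2): P = [1] / [7];  Q = [1] / [2]
  Insert 3 (step 3): P = [1, 3] / [7];  Q = [1, 3] / [2]
  Insert 6 (step 4): P = [1, 3, 6] / [7];  Q = [1, 3, 4] / [2]
  Insert 4 (step 5): P = [1, 3, 4] / [6] / [7];  Q = [1, 3, 4] / [2] / [5]
  Insert 5 (step 6): P = [1, 3, 4, 5] / [6] / [7];  Q = [1, 3, 4, 6] / [2] / [5]
  Insert 2 (step 7): P = [1, 2, 4, 5] / [3] / [6] / [7];  Q = [1, 3, 4, 6] / [2] / [5] / [7]
Final shape: (4, 1, 1, 1).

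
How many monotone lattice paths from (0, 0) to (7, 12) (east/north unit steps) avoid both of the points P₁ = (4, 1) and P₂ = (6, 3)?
Number of paths = 48028

Inclusion–exclusion. Total paths: C(19, 7) = 50388. Through P₁: C(5, 4)·C(14, 3) = 1820. Through P₂: C(9, 6)·C(10, 1) = 840. Since P₁ is strictly southwest of P₂, a monotone path through both must visit P₁ then P₂; paths through both = C(5, 4)·C(4, 2)·C(10, 1) = 300. Avoid both = 50388 − 1820 − 840 + 300 = 48028.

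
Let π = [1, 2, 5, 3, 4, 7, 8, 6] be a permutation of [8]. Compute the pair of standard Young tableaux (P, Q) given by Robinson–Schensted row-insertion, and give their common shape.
P = [1, 2, 3, 4, 6, 8] / [5, 7];  Q = [1, 2, 3, 5, 6, 7] / [4, 8];  common shape = (6, 2)

Row-insert the values π_1, π_2, … into P one at a time, bumping the leftmost entry strictly greater than the inserted value down to the next row. The recording tableau Q records, in position (i, j), the step at which that cell was added to P.
  Insert 1 (step 1): P = [1];  Q = [1]
  Insert 2 (step 2): P = [1, 2];  Q = [1, 2]
  Insert 5 (step 3): P = [1, 2, 5];  Q = [1, 2, 3]
  Insert 3 (step 4): P = [1, 2, 3] / [5];  Q = [1, 2, 3] / [4]
  Insert 4 (step 5): P = [1, 2, 3, 4] / [5];  Q = [1, 2, 3, 5] / [4]
  Insert 7 (step 6): P = [1, 2, 3, 4, 7] / [5];  Q = [1, 2, 3, 5, 6] / [4]
  Insert 8 (step 7): P = [1, 2, 3, 4, 7, 8] / [5];  Q = [1, 2, 3, 5, 6, 7] / [4]
  Insert 6 (step 8): P = [1, 2, 3, 4, 6, 8] / [5, 7];  Q = [1, 2, 3, 5, 6, 7] / [4, 8]
Final shape: (6, 2).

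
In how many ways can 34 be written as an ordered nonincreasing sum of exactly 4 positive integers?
p(34, 4 parts) = 297

Partitions of n into exactly k parts are in bijection with partitions of n − k into at most k parts (subtract 1 from each part). So p(34, exactly 4) = p(30, parts ≤ 4). Computing via the recurrence p(m, j) = p(m, j−1) + p(m−j, j) gives 297.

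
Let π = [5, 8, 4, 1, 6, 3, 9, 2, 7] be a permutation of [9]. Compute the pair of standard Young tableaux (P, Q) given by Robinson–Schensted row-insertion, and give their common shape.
P = [1, 2, 7] / [3, 6, 9] / [4, 8] / [5];  Q = [1, 2, 7] / [3, 5, 9] / [4, 6] / [8];  common shape = (3, 3, 2, 1)

Row-insert the values π_1, π_2, … into P one at a time, bumping the leftmost entry strictly greater than the inserted value down to the next row. The recording tableau Q records, in position (i, j), the step at which that cell was added to P.
  Insert 5 (step 1): P = [5];  Q = [1]
  Insert 8 (step 2): P = [5, 8];  Q = [1, 2]
  Insert 4 (step 3): P = [4, 8] / [5];  Q = [1, 2] / [3]
  Insert 1 (step 4): P = [1, 8] / [4] / [5];  Q = [1, 2] / [3] / [4]
  Insert 6 (step 5): P = [1, 6] / [4, 8] / [5];  Q = [1, 2] / [3, 5] / [4]
  Insert 3 (step 6): P = [1, 3] / [4, 6] / [5, 8];  Q = [1, 2] / [3, 5] / [4, 6]
  Insert 9 (step 7): P = [1, 3, 9] / [4, 6] / [5, 8];  Q = [1, 2, 7] / [3, 5] / [4, 6]
  Insert 2 (step 8): P = [1, 2, 9] / [3, 6] / [4, 8] / [5];  Q = [1, 2, 7] / [3, 5] / [4, 6] / [8]
  Insert 7 (step 9): P = [1, 2, 7] / [3, 6, 9] / [4, 8] / [5];  Q = [1, 2, 7] / [3, 5, 9] / [4, 6] / [8]
Final shape: (3, 3, 2, 1).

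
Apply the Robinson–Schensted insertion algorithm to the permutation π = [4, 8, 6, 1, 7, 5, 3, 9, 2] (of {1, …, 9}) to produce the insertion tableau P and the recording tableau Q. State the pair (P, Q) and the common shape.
P = [1, 2, 7, 9] / [3, 5] / [4] / [6] / [8];  Q = [1, 2, 5, 8] / [3, 6] / [4] / [7] / [9];  common shape = (4, 2, 1, 1, 1)

Row-insert the values π_1, π_2, … into P one at a time, bumping the leftmost entry strictly greater than the inserted value down to the next row. The recording tableau Q records, in position (i, j), the step at which that cell was added to P.
  Insert 4 (step 1): P = [4];  Q = [1]
  Insert 8 (step 2): P = [4, 8];  Q = [1, 2]
  Insert 6 (step 3): P = [4, 6] / [8];  Q = [1, 2] / [3]
  Insert 1 (step 4): P = [1, 6] / [4] / [8];  Q = [1, 2] / [3] / [4]
  Insert 7 (step 5): P = [1, 6, 7] / [4] / [8];  Q = [1, 2, 5] / [3] / [4]
  Insert 5 (step 6): P = [1, 5, 7] / [4, 6] / [8];  Q = [1, 2, 5] / [3, 6] / [4]
  Insert 3 (step 7): P = [1, 3, 7] / [4, 5] / [6] / [8];  Q = [1, 2, 5] / [3, 6] / [4] / [7]
  Insert 9 (step 8): P = [1, 3, 7, 9] / [4, 5] / [6] / [8];  Q = [1, 2, 5, 8] / [3, 6] / [4] / [7]
  Insert 2 (step 9): P = [1, 2, 7, 9] / [3, 5] / [4] / [6] / [8];  Q = [1, 2, 5, 8] / [3, 6] / [4] / [7] / [9]
Final shape: (4, 2, 1, 1, 1).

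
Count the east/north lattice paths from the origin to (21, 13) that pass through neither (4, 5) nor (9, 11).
Number of paths = 781718242

Inclusion–exclusion. Total paths: C(34, 21) = 927983760. Through P₁: C(9, 4)·C(25, 17) = 136278450. Through P₂: C(20, 9)·C(14, 12) = 15284360. Since P₁ is strictly southwest of P₂, a monotone path through both must visit P₁ then P₂; paths through both = C(9, 4)·C(11, 5)·C(14, 12) = 5297292. Avoid both = 927983760 − 136278450 − 15284360 + 5297292 = 781718242.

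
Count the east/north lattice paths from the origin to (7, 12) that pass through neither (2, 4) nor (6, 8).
Number of paths = 21318

Inclusion–exclusion. Total paths: C(19, 7) = 50388. Through P₁: C(6, 2)·C(13, 5) = 19305. Through P₂: C(14, 6)·C(5, 1) = 15015. Since P₁ is strictly southwest of P₂, a monotone path through both must visit P₁ then P₂; paths through both = C(6, 2)·C(8, 4)·C(5, 1) = 5250. Avoid both = 50388 − 19305 − 15015 + 5250 = 21318.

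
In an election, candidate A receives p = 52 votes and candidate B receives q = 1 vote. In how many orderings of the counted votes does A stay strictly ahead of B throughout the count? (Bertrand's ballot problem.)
Strict-lead orderings = 51

Total orderings of the 53 votes with 52 for A: C(53, 52) = 53. By the Bertrand ballot formula (Cycle Lemma / reflection principle), the number of orderings in which A is strictly ahead of B throughout is (p − q)/(p + q) · C(p + q, p) = (52 − 1)/(52 + 1) · 53 = 51.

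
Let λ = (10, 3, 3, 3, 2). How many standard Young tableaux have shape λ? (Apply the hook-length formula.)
# SYT of shape (10, 3, 3, 3, 2) = 58605120

Hook-length formula: f^λ = n! / Π hook(c), product over all cells c of the Young diagram. For λ = (10, 3, 3, 3, 2), n = 21 boxes. Hook lengths by row (left-to-right, top-to-bottom): [14, 13, 11, 7, 6, 5, 4, 3, 2, 1]; [6, 5, 3]; [5, 4, 2]; [4, 3, 1]; [2, 1]. Product of hooks = 871782912000. So f^λ = 21! / 871782912000 = 51090942171709440000 / 871782912000 = 58605120.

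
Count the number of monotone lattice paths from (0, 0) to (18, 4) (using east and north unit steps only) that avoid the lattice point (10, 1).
Number of paths = 5500

Total paths from (0, 0) to (18, 4): C(22, 18) = 7315. Paths through (10, 1): (paths (0, 0) → (10, 1)) × (paths (10, 1) → (18, 4)) = C(11, 10) · C(11, 8) = 11 · 165 = 1815. Avoidance count = 7315 − 1815 = 5500.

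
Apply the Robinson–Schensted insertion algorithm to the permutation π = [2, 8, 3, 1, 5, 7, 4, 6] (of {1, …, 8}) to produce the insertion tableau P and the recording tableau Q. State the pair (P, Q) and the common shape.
P = [1, 3, 4, 6] / [2, 5, 7] / [8];  Q = [1, 2, 5, 6] / [3, 7, 8] / [4];  common shape = (4, 3, 1)

Row-insert the values π_1, π_2, … into P one at a time, bumping the leftmost entry strictly greater than the inserted value down to the next row. The recording tableau Q records, in position (i, j), the step at which that cell was added to P.
  Insert 2 (step 1): P = [2];  Q = [1]
  Insert 8 (step 2): P = [2, 8];  Q = [1, 2]
  Insert 3 (step 3): P = [2, 3] / [8];  Q = [1, 2] / [3]
  Insert 1 (step 4): P = [1, 3] / [2] / [8];  Q = [1, 2] / [3] / [4]
  Insert 5 (step 5): P = [1, 3, 5] / [2] / [8];  Q = [1, 2, 5] / [3] / [4]
  Insert 7 (step 6): P = [1, 3, 5, 7] / [2] / [8];  Q = [1, 2, 5, 6] / [3] / [4]
  Insert 4 (step 7): P = [1, 3, 4, 7] / [2, 5] / [8];  Q = [1, 2, 5, 6] / [3, 7] / [4]
  Insert 6 (step 8): P = [1, 3, 4, 6] / [2, 5, 7] / [8];  Q = [1, 2, 5, 6] / [3, 7, 8] / [4]
Final shape: (4, 3, 1).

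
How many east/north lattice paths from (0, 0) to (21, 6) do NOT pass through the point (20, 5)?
Number of paths = 189750

Total paths from (0, 0) to (21, 6): C(27, 21) = 296010. Paths through (20, 5): (paths (0, 0) → (20, 5)) × (paths (20, 5) → (21, 6)) = C(25, 20) · C(2, 1) = 53130 · 2 = 106260. Avoidance count = 296010 − 106260 = 189750.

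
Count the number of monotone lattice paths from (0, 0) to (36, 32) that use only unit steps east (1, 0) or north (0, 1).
Number of paths = 25336755980333275478

A monotone lattice path from (0, 0) to (36, 32) consists of 36 east steps and 32 north steps in some order, so it is determined by which 36 of the 68 steps are east. The count is C(68, 36) = 25336755980333275478.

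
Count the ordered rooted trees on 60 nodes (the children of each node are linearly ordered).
C_59 = 405944995127576985730643443367112

These ordered rooted trees are counted by the Catalan number C_n = (1/(n + 1)) · C(2n, n). For n = 59: C_59 = (1/60) · C(118, 59) = 24356699707654619143838606602026720/60 = 405944995127576985730643443367112.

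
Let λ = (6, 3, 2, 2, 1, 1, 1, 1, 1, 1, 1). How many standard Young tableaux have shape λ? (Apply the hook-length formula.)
# SYT of shape (6, 3, 2, 2, 1, 1, 1, 1, 1, 1, 1) = 14549535

Hook-length formula: f^λ = n! / Π hook(c), product over all cells c of the Young diagram. For λ = (6, 3, 2, 2, 1, 1, 1, 1, 1, 1, 1), n = 20 boxes. Hook lengths by row (left-to-right, top-to-bottom): [16, 8, 5, 3, 2, 1]; [12, 4, 1]; [10, 2]; [9, 1]; [7]; [6]; [5]; [4]; [3]; [2]; [1]. Product of hooks = 167215104000. So f^λ = 20! / 167215104000 = 2432902008176640000 / 167215104000 = 14549535.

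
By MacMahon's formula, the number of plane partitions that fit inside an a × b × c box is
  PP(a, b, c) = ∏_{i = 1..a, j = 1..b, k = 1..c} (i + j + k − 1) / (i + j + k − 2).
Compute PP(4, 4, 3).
PP(4, 4, 3) = 24696

Evaluate the triple product over i = 1..4, j = 1..4, k = 1..3. The factors are (2/1) · (3/2) · (4/3) · (3/2) · (4/3) · (5/4) · (4/3) · (5/4) · … (48 factors total). The numerators and denominators telescope so the product is an integer; carrying out the multiplication exactly gives PP(4, 4, 3) = 24696.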